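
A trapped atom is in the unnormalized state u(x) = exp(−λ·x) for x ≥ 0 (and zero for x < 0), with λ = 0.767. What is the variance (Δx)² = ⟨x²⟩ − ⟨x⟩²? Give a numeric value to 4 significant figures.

0.4250

Compute ⟨x⟩ and ⟨x²⟩ separately, then (Δx)² = ⟨x²⟩ − ⟨x⟩².
Every integrand reduces to terms xʲ·e^(−2λx) on [0, ∞); use ∫₀^∞ xʲ·e^(−2λx) dx = j!/(2λ)^(j+1).
Normalization: ∫|u|² dx = 0.65189.
⟨x⟩ = 0.65189 and ⟨x²⟩ = 0.84992.
(Δx)² = 0.84992 − (0.65189)² = 0.42496.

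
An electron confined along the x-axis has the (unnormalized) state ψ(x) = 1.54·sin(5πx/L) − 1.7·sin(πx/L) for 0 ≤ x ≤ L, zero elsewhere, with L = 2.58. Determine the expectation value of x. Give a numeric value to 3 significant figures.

1.29

⟨x⟩ = ∫ x·|ψ|² dx / ∫|ψ|² dx (integrals over the domain).
On 0 ≤ x ≤ L (j ≠ l): ∫sin²(jπx/L) dx = L/2, ∫sin(jπx/L)·sin(lπx/L) dx = 0; diagonal moments ∫x·sin²(jπx/L) dx = L²/4, ∫x²·sin²(jπx/L) dx = L³·(1/6 − 1/(4j²π²)); cross terms ∫x·sin(jπx/L)·sin(lπx/L) dx = 0 for j + l even and −4jlL²/(π²(j² − l²)²) for j + l odd, ∫x²·sin(jπx/L)·sin(lπx/L) dx = (−1)^(j+l)·4jlL³/(π²(j² − l²)²); higher powers the same way via product-to-sum and parts.
State is unnormalized: ∫|ψ|² dx = 6.7875, and ∫ψ*·x·ψ dx = 8.7558, so ⟨x⟩ = 8.7558 / 6.7875.
⟨x⟩ = 1.2900.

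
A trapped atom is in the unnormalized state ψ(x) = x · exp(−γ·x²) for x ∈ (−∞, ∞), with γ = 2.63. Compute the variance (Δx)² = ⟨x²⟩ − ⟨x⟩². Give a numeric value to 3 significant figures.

Compute ⟨x⟩ and ⟨x²⟩ separately, then (Δx)² = ⟨x²⟩ − ⟨x⟩².
Expand each integrand as polynomial × e^(−2γx²) and use ∫x^(2j)·e^(−2γx²) dx = (2j−1)!!/(4γ)^j · √(π/(2γ)), odd powers → 0; here √(π/(2γ)) = 0.77283.
Normalization: ∫|ψ|² dx = 0.073463.
⟨x⟩ = 0.0000 and ⟨x²⟩ = 0.28517.
(Δx)² = 0.28517 − (0.0000)² = 0.28517.

0.285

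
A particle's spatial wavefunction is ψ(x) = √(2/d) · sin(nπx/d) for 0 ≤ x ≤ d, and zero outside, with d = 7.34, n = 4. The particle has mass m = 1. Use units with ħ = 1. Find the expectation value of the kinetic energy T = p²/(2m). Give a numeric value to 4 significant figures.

T = −(ħ²/2m) d²/dx², so ⟨T⟩ = −(ħ²/2m) ∫ ψ*·ψ'' dx; with m = 1.
d/dx sin(nπx/d) = (nπ/d)·cos(nπx/d) and d²/dx² sin(nπx/d) = −(nπ/d)²·sin(nπx/d); on 0 ≤ x ≤ d, ∫sin²(nπx/d) dx = d/2 and ∫sin(nπx/d)·cos(nπx/d) dx = 0.
⟨T⟩ = 1.4655.

1.466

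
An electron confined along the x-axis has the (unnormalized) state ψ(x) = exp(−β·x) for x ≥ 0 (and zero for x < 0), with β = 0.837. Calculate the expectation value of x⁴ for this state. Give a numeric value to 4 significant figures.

3.056

⟨x⁴⟩ = ∫ x⁴·|ψ|² dx / ∫|ψ|² dx (integrals over the domain).
Every integrand reduces to terms xʲ·e^(−2βx) on [0, ∞); use ∫₀^∞ xʲ·e^(−2βx) dx = j!/(2β)^(j+1).
State is unnormalized: ∫|ψ|² dx = 0.59737, and ∫ψ*·x⁴·ψ dx = 1.8257, so ⟨x⁴⟩ = 1.8257 / 0.59737.
⟨x⁴⟩ = 3.0563.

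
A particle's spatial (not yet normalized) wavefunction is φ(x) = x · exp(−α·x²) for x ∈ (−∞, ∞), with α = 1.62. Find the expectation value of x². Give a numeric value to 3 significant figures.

0.463

⟨x²⟩ = ∫ x²·|φ|² dx / ∫|φ|² dx (integrals over the domain).
Expand each integrand as polynomial × e^(−2αx²) and use ∫x^(2j)·e^(−2αx²) dx = (2j−1)!!/(4α)^j · √(π/(2α)), odd powers → 0; here √(π/(2α)) = 0.98470.
State is unnormalized: ∫|φ|² dx = 0.15196, and ∫φ*·x²·φ dx = 0.070352, so ⟨x²⟩ = 0.070352 / 0.15196.
⟨x²⟩ = 0.46296.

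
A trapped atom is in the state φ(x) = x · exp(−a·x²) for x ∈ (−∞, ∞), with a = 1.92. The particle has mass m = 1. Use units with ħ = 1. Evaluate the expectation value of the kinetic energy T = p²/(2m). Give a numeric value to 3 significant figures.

2.88

T = −(ħ²/2m) d²/dx², so ⟨T⟩ = −(ħ²/2m) ∫ φ*·φ'' dx / ∫|φ|² dx; with m = 1.
Expand each integrand as polynomial × e^(−2ax²) and use ∫x^(2j)·e^(−2ax²) dx = (2j−1)!!/(4a)^j · √(π/(2a)), odd powers → 0; here √(π/(2a)) = 0.90450. Differentiate with the product rule, d/dx e^(−ax²) = −2ax·e^(−ax²).
State is unnormalized: ∫|φ|² dx = 0.11777, and ∫φ*·(−ħ²/2m · φ'') dx = 0.33919, so ⟨T⟩ = 0.33919 / 0.11777.
⟨T⟩ = 2.8800.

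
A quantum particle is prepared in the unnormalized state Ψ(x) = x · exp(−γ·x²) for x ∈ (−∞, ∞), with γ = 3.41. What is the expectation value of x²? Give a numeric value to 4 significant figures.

⟨x²⟩ = ∫ x²·|Ψ|² dx / ∫|Ψ|² dx (integrals over the domain).
Expand each integrand as polynomial × e^(−2γx²) and use ∫x^(2j)·e^(−2γx²) dx = (2j−1)!!/(4γ)^j · √(π/(2γ)), odd powers → 0; here √(π/(2γ)) = 0.67871.
State is unnormalized: ∫|Ψ|² dx = 0.049759, and ∫Ψ*·x²·Ψ dx = 0.010944, so ⟨x²⟩ = 0.010944 / 0.049759.
⟨x²⟩ = 0.21994.

0.2199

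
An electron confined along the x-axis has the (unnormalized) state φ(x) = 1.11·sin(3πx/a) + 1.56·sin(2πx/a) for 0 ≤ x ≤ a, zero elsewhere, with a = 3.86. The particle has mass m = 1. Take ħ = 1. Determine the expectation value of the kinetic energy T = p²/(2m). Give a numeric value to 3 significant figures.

1.88

T = −(ħ²/2m) d²/dx², so ⟨T⟩ = −(ħ²/2m) ∫ φ*·φ'' dx / ∫|φ|² dx; with m = 1.
d²/dx² sin(jπx/a) = −(jπ/a)²·sin(jπx/a); on 0 ≤ x ≤ a, ∫sin²(jπx/a) dx = a/2 and ∫sin(jπx/a)·sin(lπx/a) dx = 0 for j ≠ l, so only diagonal terms survive in ∫|φ|² and ∫φ·φ″; ∫φ·φ′ dx = [φ²/2] between the walls = 0.
State is unnormalized: ∫|φ|² dx = 7.0748, and ∫φ*·(−ħ²/2m · φ'') dx = 13.311, so ⟨T⟩ = 13.311 / 7.0748.
⟨T⟩ = 1.8814.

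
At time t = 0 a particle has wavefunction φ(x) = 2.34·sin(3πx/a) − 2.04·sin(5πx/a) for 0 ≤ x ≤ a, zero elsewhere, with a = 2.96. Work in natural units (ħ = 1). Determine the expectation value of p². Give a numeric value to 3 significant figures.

17.9

p² φ = −ħ² d²φ/dx²; ⟨p²⟩ = −ħ² ∫ φ*·φ'' dx / ∫|φ|² dx.
d²/dx² sin(jπx/a) = −(jπ/a)²·sin(jπx/a); on 0 ≤ x ≤ a, ∫sin²(jπx/a) dx = a/2 and ∫sin(jπx/a)·sin(lπx/a) dx = 0 for j ≠ l, so only diagonal terms survive in ∫|φ|² and ∫φ·φ″; ∫φ·φ′ dx = [φ²/2] between the walls = 0.
State is unnormalized: ∫|φ|² dx = 14.263, and ∫φ*·(−ħ² φ'') dx = 255.61, so ⟨p²⟩ = 255.61 / 14.263.
⟨p²⟩ = 17.921.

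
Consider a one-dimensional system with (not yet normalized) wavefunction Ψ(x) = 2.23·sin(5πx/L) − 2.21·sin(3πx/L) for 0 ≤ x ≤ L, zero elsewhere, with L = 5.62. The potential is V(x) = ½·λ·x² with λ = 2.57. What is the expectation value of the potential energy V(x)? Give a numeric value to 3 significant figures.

11.4

⟨V⟩ = ∫ V(x)·|Ψ|² dx / ∫|Ψ|² dx.
On 0 ≤ x ≤ L (j ≠ l): ∫sin²(jπx/L) dx = L/2, ∫sin(jπx/L)·sin(lπx/L) dx = 0; diagonal moments ∫x·sin²(jπx/L) dx = L²/4, ∫x²·sin²(jπx/L) dx = L³·(1/6 − 1/(4j²π²)); cross terms ∫x·sin(jπx/L)·sin(lπx/L) dx = 0 for j + l even and −4jlL²/(π²(j² − l²)²) for j + l odd, ∫x²·sin(jπx/L)·sin(lπx/L) dx = (−1)^(j+l)·4jlL³/(π²(j² − l²)²); higher powers the same way via product-to-sum and parts.
State is unnormalized: ∫|Ψ|² dx = 27.698, and ∫Ψ*·V(x)·Ψ dx = 317.05, so ⟨V⟩ = 317.05 / 27.698.
⟨V⟩ = 11.446.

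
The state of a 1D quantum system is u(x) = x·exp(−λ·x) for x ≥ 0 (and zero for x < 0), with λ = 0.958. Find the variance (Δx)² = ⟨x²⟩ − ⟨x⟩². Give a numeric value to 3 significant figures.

0.817

Compute ⟨x⟩ and ⟨x²⟩ separately, then (Δx)² = ⟨x²⟩ − ⟨x⟩².
Every integrand reduces to terms xʲ·e^(−2λx) on [0, ∞); use ∫₀^∞ xʲ·e^(−2λx) dx = j!/(2λ)^(j+1).
Normalization: ∫|u|² dx = 0.28434.
⟨x⟩ = 1.5658 and ⟨x²⟩ = 3.2688.
(Δx)² = 3.2688 − (1.5658)² = 0.81720.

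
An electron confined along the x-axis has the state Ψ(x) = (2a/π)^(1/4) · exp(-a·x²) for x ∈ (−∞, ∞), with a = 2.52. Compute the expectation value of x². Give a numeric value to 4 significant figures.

⟨x²⟩ = ∫ x²·|Ψ|² dx (integrals over the domain).
Gaussian moments: ∫x^(2j)·e^(−2ax²) dx = (2j−1)!!/(4a)^j · √(π/(2a)), odd powers integrate to 0; here √(π/(2a)) = 0.78951.
⟨x²⟩ = 0.099206.

0.09921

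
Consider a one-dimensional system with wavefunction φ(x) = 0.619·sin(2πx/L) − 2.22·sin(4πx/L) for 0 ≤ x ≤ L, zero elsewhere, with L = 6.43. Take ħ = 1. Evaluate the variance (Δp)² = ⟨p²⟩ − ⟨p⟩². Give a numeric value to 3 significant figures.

Compute ⟨p⟩ and ⟨p²⟩ separately; (Δp)² = ⟨p²⟩ − ⟨p⟩².
d²/dx² sin(jπx/L) = −(jπ/L)²·sin(jπx/L); on 0 ≤ x ≤ L, ∫sin²(jπx/L) dx = L/2 and ∫sin(jπx/L)·sin(lπx/L) dx = 0 for j ≠ l, so only diagonal terms survive in ∫|φ|² and ∫φ·φ″; ∫φ·φ′ dx = [φ²/2] between the walls = 0.
Normalization: ∫|φ|² dx = 17.077.
⟨p⟩ = 0.0000 and ⟨p²⟩ = 3.6128.
(Δp)² = 3.6128 − (0.0000)² = 3.6128.

3.61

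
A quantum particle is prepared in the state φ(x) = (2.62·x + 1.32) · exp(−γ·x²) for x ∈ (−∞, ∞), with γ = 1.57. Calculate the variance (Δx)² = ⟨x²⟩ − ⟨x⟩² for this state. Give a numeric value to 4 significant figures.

0.1311

Compute ⟨x⟩ and ⟨x²⟩ separately, then (Δx)² = ⟨x²⟩ − ⟨x⟩².
Expand each integrand as polynomial × e^(−2γx²) and use ∫x^(2j)·e^(−2γx²) dx = (2j−1)!!/(4γ)^j · √(π/(2γ)), odd powers → 0; here √(π/(2γ)) = 1.0003.
Normalization: ∫|φ|² dx = 2.8362.
⟨x⟩ = 0.38844 and ⟨x²⟩ = 0.28201.
(Δx)² = 0.28201 − (0.38844)² = 0.13112.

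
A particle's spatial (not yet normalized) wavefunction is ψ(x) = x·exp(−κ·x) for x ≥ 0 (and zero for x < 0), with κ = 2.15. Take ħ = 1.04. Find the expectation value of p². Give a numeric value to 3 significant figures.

p² ψ = −ħ² d²ψ/dx²; ⟨p²⟩ = −ħ² ∫ ψ*·ψ'' dx / ∫|ψ|² dx.
Differentiate x·exp(−κ·x) with the product rule; every integrand then reduces to terms xʲ·e^(−2κx) on [0, ∞), with ∫₀^∞ xʲ·e^(−2κx) dx = j!/(2κ)^(j+1).
State is unnormalized: ∫|ψ|² dx = 0.025155, and ∫ψ*·(−ħ² ψ'') dx = 0.12577, so ⟨p²⟩ = 0.12577 / 0.025155.
⟨p²⟩ = 4.9997.

5.00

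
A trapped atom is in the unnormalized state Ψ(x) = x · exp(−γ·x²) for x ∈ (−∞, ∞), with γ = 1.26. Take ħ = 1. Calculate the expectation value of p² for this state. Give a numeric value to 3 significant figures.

3.78

p² Ψ = −ħ² d²Ψ/dx²; ⟨p²⟩ = −ħ² ∫ Ψ*·Ψ'' dx / ∫|Ψ|² dx.
Expand each integrand as polynomial × e^(−2γx²) and use ∫x^(2j)·e^(−2γx²) dx = (2j−1)!!/(4γ)^j · √(π/(2γ)), odd powers → 0; here √(π/(2γ)) = 1.1165. Differentiate with the product rule, d/dx e^(−γx²) = −2γx·e^(−γx²).
State is unnormalized: ∫|Ψ|² dx = 0.22154, and ∫Ψ*·(−ħ² Ψ'') dx = 0.83741, so ⟨p²⟩ = 0.83741 / 0.22154.
⟨p²⟩ = 3.7800.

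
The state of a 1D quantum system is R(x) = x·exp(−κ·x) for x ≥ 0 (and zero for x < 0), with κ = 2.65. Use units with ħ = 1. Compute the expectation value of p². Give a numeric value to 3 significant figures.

7.02

p² R = −ħ² d²R/dx²; ⟨p²⟩ = −ħ² ∫ R*·R'' dx / ∫|R|² dx.
Differentiate x·exp(−κ·x) with the product rule; every integrand then reduces to terms xʲ·e^(−2κx) on [0, ∞), with ∫₀^∞ xʲ·e^(−2κx) dx = j!/(2κ)^(j+1).
State is unnormalized: ∫|R|² dx = 0.013434, and ∫R*·(−ħ² R'') dx = 0.094340, so ⟨p²⟩ = 0.094340 / 0.013434.
⟨p²⟩ = 7.0225.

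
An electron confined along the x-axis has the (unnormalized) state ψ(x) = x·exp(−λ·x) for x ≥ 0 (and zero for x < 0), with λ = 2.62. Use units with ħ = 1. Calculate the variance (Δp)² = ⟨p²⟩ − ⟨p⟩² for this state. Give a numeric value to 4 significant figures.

6.864

Compute ⟨p⟩ and ⟨p²⟩ separately; (Δp)² = ⟨p²⟩ − ⟨p⟩².
Differentiate x·exp(−λ·x) with the product rule; every integrand then reduces to terms xʲ·e^(−2λx) on [0, ∞), with ∫₀^∞ xʲ·e^(−2λx) dx = j!/(2λ)^(j+1).
Normalization: ∫|ψ|² dx = 0.013901.
⟨p⟩ = 0.0000 and ⟨p²⟩ = 6.8644.
(Δp)² = 6.8644 − (0.0000)² = 6.8644.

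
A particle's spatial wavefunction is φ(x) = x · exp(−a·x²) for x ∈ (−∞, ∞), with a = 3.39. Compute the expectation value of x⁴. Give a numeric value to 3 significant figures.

0.0816

⟨x⁴⟩ = ∫ x⁴·|φ|² dx / ∫|φ|² dx (integrals over the domain).
Expand each integrand as polynomial × e^(−2ax²) and use ∫x^(2j)·e^(−2ax²) dx = (2j−1)!!/(4a)^j · √(π/(2a)), odd powers → 0; here √(π/(2a)) = 0.68071.
State is unnormalized: ∫|φ|² dx = 0.050200, and ∫φ*·x⁴·φ dx = 0.0040952, so ⟨x⁴⟩ = 0.0040952 / 0.050200.
⟨x⁴⟩ = 0.081578.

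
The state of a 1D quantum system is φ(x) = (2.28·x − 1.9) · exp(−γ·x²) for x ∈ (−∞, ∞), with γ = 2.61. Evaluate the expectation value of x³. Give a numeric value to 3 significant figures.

-0.0581

⟨x³⟩ = ∫ x³·|φ|² dx / ∫|φ|² dx (integrals over the domain).
Expand each integrand as polynomial × e^(−2γx²) and use ∫x^(2j)·e^(−2γx²) dx = (2j−1)!!/(4γ)^j · √(π/(2γ)), odd powers → 0; here √(π/(2γ)) = 0.77578.
State is unnormalized: ∫|φ|² dx = 3.1869, and ∫φ*·x³·φ dx = -0.18500, so ⟨x³⟩ = -0.18500 / 3.1869.
⟨x³⟩ = -0.058052.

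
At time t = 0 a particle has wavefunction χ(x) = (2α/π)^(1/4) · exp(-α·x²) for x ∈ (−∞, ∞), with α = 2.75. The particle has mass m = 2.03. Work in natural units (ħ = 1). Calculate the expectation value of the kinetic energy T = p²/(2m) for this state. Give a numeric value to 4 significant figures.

T = −(ħ²/2m) d²/dx², so ⟨T⟩ = −(ħ²/2m) ∫ χ*·χ'' dx; with m = 2.03.
Gaussian moments: ∫x^(2j)·e^(−2αx²) dx = (2j−1)!!/(4α)^j · √(π/(2α)), odd powers integrate to 0; here √(π/(2α)) = 0.75578. Derivatives: d/dx e^(−αx²) = −2αx·e^(−αx²), d²/dx² e^(−αx²) = (4α²x² − 2α)·e^(−αx²).
⟨T⟩ = 0.67734.

0.6773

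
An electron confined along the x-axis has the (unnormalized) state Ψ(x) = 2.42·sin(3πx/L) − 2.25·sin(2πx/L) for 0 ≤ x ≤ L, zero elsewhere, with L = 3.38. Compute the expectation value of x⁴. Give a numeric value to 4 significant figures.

⟨x⁴⟩ = ∫ x⁴·|Ψ|² dx / ∫|Ψ|² dx (integrals over the domain).
On 0 ≤ x ≤ L (j ≠ l): ∫sin²(jπx/L) dx = L/2, ∫sin(jπx/L)·sin(lπx/L) dx = 0; diagonal moments ∫x·sin²(jπx/L) dx = L²/4, ∫x²·sin²(jπx/L) dx = L³·(1/6 − 1/(4j²π²)); cross terms ∫x·sin(jπx/L)·sin(lπx/L) dx = 0 for j + l even and −4jlL²/(π²(j² − l²)²) for j + l odd, ∫x²·sin(jπx/L)·sin(lπx/L) dx = (−1)^(j+l)·4jlL³/(π²(j² − l²)²); higher powers the same way via product-to-sum and parts.
State is unnormalized: ∫|Ψ|² dx = 18.453, and ∫Ψ*·x⁴·Ψ dx = 783.87, so ⟨x⁴⟩ = 783.87 / 18.453.
⟨x⁴⟩ = 42.479.

42.48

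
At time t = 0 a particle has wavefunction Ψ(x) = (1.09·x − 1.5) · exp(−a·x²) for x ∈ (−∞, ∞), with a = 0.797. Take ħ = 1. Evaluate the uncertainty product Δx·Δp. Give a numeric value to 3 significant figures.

0.506

Δx = √(⟨x²⟩−⟨x⟩²), Δp = √(⟨p²⟩−⟨p⟩²).
Expand each integrand as polynomial × e^(−2ax²) and use ∫x^(2j)·e^(−2ax²) dx = (2j−1)!!/(4a)^j · √(π/(2a)), odd powers → 0; here √(π/(2a)) = 1.4039. Differentiate with the product rule, d/dx e^(−ax²) = −2ax·e^(−ax²).
Normalization: ∫|Ψ|² dx = 3.6819.
⟨x⟩ = -0.39110, ⟨x²⟩ = 0.40282 ⇒ Δx = 0.49987.
⟨p⟩ = 0.0000, ⟨p²⟩ = 1.0235 ⇒ Δp = 1.0117.
Δx·Δp = 0.50571.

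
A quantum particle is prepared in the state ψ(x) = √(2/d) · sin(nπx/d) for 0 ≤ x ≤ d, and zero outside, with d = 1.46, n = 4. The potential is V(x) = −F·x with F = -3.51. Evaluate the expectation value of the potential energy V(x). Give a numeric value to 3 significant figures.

⟨V⟩ = ∫ V(x)·|ψ|² dx.
With sin²θ = (1 − cos2θ)/2 on 0 ≤ x ≤ d: ∫sin²(nπx/d) dx = d/2, ∫x·sin²(nπx/d) dx = d²/4, ∫x²·sin²(nπx/d) dx = d³·(1/6 − 1/(4n²π²)); higher powers xᵏ the same way, integrating xᵏ·cos(2nπx/d) by parts.
⟨V⟩ = 2.5623.

2.56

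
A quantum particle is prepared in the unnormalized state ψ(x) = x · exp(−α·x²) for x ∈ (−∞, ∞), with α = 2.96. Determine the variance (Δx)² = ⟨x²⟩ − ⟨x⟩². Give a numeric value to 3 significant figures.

0.253

Compute ⟨x⟩ and ⟨x²⟩ separately, then (Δx)² = ⟨x²⟩ − ⟨x⟩².
Expand each integrand as polynomial × e^(−2αx²) and use ∫x^(2j)·e^(−2αx²) dx = (2j−1)!!/(4α)^j · √(π/(2α)), odd powers → 0; here √(π/(2α)) = 0.72847.
Normalization: ∫|ψ|² dx = 0.061527.
⟨x⟩ = 0.0000 and ⟨x²⟩ = 0.25338.
(Δx)² = 0.25338 − (0.0000)² = 0.25338.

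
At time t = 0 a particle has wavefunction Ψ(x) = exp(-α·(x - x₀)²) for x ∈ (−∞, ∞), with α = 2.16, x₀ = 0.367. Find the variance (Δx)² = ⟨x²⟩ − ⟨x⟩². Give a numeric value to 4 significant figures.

Compute ⟨x⟩ and ⟨x²⟩ separately, then (Δx)² = ⟨x²⟩ − ⟨x⟩².
Gaussian moments (u = x − x₀): ∫u^(2j)·e^(−2αu²) du = (2j−1)!!/(4α)^j · √(π/(2α)), odd powers integrate to 0; here √(π/(2α)) = 0.85277.
Normalization: ∫|Ψ|² dx = 0.85277.
⟨x⟩ = 0.36700 and ⟨x²⟩ = 0.25043.
(Δx)² = 0.25043 − (0.36700)² = 0.11574.

0.1157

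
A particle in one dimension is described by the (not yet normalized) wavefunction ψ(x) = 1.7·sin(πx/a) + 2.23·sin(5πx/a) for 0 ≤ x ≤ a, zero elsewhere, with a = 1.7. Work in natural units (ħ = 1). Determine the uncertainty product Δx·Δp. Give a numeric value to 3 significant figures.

3.35

Δx = √(⟨x²⟩−⟨x⟩²), Δp = √(⟨p²⟩−⟨p⟩²).
On 0 ≤ x ≤ a (j ≠ l): ∫sin²(jπx/a) dx = a/2, ∫sin(jπx/a)·sin(lπx/a) dx = 0; diagonal moments ∫x·sin²(jπx/a) dx = a²/4, ∫x²·sin²(jπx/a) dx = a³·(1/6 − 1/(4j²π²)); cross terms ∫x·sin(jπx/a)·sin(lπx/a) dx = 0 for j + l even and −4jla²/(π²(j² − l²)²) for j + l odd, ∫x²·sin(jπx/a)·sin(lπx/a) dx = (−1)^(j+l)·4jla³/(π²(j² − l²)²); higher powers the same way via product-to-sum and parts. d²/dx² sin(jπx/a) = −(jπ/a)²·sin(jπx/a); on 0 ≤ x ≤ a, ∫sin²(jπx/a) dx = a/2 and ∫sin(jπx/a)·sin(lπx/a) dx = 0 for j ≠ l, so only diagonal terms survive in ∫|ψ|² and ∫ψ·ψ″; ∫ψ·ψ′ dx = [ψ²/2] between the walls = 0.
Normalization: ∫|ψ|² dx = 6.6835.
⟨x⟩ = 0.85000, ⟨x²⟩ = 0.92543 ⇒ Δx = 0.45047.
⟨p⟩ = 0.0000, ⟨p²⟩ = 55.252 ⇒ Δp = 7.4332.
Δx·Δp = 3.3484.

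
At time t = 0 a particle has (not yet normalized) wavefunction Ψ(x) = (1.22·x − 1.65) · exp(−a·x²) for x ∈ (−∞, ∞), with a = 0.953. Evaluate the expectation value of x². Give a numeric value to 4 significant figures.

0.3281

⟨x²⟩ = ∫ x²·|Ψ|² dx / ∫|Ψ|² dx (integrals over the domain).
Expand each integrand as polynomial × e^(−2ax²) and use ∫x^(2j)·e^(−2ax²) dx = (2j−1)!!/(4a)^j · √(π/(2a)), odd powers → 0; here √(π/(2a)) = 1.2838.
State is unnormalized: ∫|Ψ|² dx = 3.9966, and ∫Ψ*·x²·Ψ dx = 1.3114, so ⟨x²⟩ = 1.3114 / 3.9966.
⟨x²⟩ = 0.32814.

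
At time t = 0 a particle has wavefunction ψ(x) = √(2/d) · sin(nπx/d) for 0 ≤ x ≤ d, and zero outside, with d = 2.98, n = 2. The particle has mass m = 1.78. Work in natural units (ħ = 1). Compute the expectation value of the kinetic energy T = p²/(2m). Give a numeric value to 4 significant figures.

1.249

T = −(ħ²/2m) d²/dx², so ⟨T⟩ = −(ħ²/2m) ∫ ψ*·ψ'' dx; with m = 1.78.
d/dx sin(nπx/d) = (nπ/d)·cos(nπx/d) and d²/dx² sin(nπx/d) = −(nπ/d)²·sin(nπx/d); on 0 ≤ x ≤ d, ∫sin²(nπx/d) dx = d/2 and ∫sin(nπx/d)·cos(nπx/d) dx = 0.
⟨T⟩ = 1.2488.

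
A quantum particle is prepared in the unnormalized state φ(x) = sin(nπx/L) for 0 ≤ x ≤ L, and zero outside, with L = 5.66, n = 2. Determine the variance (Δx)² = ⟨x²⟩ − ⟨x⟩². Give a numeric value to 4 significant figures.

Compute ⟨x⟩ and ⟨x²⟩ separately, then (Δx)² = ⟨x²⟩ − ⟨x⟩².
With sin²θ = (1 − cos2θ)/2 on 0 ≤ x ≤ L: ∫sin²(nπx/L) dx = L/2, ∫x·sin²(nπx/L) dx = L²/4, ∫x²·sin²(nπx/L) dx = L³·(1/6 − 1/(4n²π²)); higher powers xᵏ the same way, integrating xᵏ·cos(2nπx/L) by parts.
Normalization: ∫|φ|² dx = 2.8300.
⟨x⟩ = 2.8300 and ⟨x²⟩ = 10.273.
(Δx)² = 10.273 − (2.8300)² = 2.2639.

2.264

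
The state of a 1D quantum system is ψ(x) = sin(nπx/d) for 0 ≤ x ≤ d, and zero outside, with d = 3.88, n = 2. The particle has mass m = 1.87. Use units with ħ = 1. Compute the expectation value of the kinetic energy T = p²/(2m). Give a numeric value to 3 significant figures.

T = −(ħ²/2m) d²/dx², so ⟨T⟩ = −(ħ²/2m) ∫ ψ*·ψ'' dx / ∫|ψ|² dx; with m = 1.87.
d/dx sin(nπx/d) = (nπ/d)·cos(nπx/d) and d²/dx² sin(nπx/d) = −(nπ/d)²·sin(nπx/d); on 0 ≤ x ≤ d, ∫sin²(nπx/d) dx = d/2 and ∫sin(nπx/d)·cos(nπx/d) dx = 0.
State is unnormalized: ∫|ψ|² dx = 1.9400, and ∫ψ*·(−ħ²/2m · ψ'') dx = 1.3603, so ⟨T⟩ = 1.3603 / 1.9400.
⟨T⟩ = 0.70117.

0.701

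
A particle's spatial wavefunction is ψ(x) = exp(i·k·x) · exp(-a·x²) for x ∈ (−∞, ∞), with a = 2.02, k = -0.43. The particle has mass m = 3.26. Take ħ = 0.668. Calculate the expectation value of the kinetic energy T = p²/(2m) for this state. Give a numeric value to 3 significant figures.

0.151

T = −(ħ²/2m) d²/dx², so ⟨T⟩ = −(ħ²/2m) ∫ ψ*·ψ'' dx / ∫|ψ|² dx; with m = 3.26.
Gaussian moments: ∫x^(2j)·e^(−2ax²) dx = (2j−1)!!/(4a)^j · √(π/(2a)), odd powers integrate to 0; here √(π/(2a)) = 0.88183. Derivatives: ψ′ = (ik − 2ax)·ψ, ψ″ = ((ik − 2ax)² − 2a)·ψ; the odd-in-x pieces drop out.
State is unnormalized: ∫|ψ|² dx = 0.88183, and ∫ψ*·(−ħ²/2m · ψ'') dx = 0.13307, so ⟨T⟩ = 0.13307 / 0.88183.
⟨T⟩ = 0.15090.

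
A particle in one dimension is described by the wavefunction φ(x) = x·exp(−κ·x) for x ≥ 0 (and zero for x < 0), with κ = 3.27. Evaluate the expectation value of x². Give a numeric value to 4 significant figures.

0.2806

⟨x²⟩ = ∫ x²·|φ|² dx / ∫|φ|² dx (integrals over the domain).
Every integrand reduces to terms xʲ·e^(−2κx) on [0, ∞); use ∫₀^∞ xʲ·e^(−2κx) dx = j!/(2κ)^(j+1).
State is unnormalized: ∫|φ|² dx = 0.0071498, and ∫φ*·x²·φ dx = 0.0020060, so ⟨x²⟩ = 0.0020060 / 0.0071498.
⟨x²⟩ = 0.28056.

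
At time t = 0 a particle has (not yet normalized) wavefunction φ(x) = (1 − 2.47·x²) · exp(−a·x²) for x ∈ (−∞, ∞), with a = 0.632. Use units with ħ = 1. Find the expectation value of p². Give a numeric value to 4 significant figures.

3.189

p² φ = −ħ² d²φ/dx²; ⟨p²⟩ = −ħ² ∫ φ*·φ'' dx / ∫|φ|² dx.
Expand each integrand as polynomial × e^(−2ax²) and use ∫x^(2j)·e^(−2ax²) dx = (2j−1)!!/(4a)^j · √(π/(2a)), odd powers → 0; here √(π/(2a)) = 1.5765. Differentiate with the product rule, d/dx e^(−ax²) = −2ax·e^(−ax²).
State is unnormalized: ∫|φ|² dx = 3.0109, and ∫φ*·(−ħ² φ'') dx = 9.6016, so ⟨p²⟩ = 9.6016 / 3.0109.
⟨p²⟩ = 3.1890.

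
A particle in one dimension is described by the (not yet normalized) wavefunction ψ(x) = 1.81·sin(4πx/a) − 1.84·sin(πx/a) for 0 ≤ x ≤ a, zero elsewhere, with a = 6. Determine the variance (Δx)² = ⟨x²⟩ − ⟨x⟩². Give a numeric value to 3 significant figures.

2.01

Compute ⟨x⟩ and ⟨x²⟩ separately, then (Δx)² = ⟨x²⟩ − ⟨x⟩².
On 0 ≤ x ≤ a (j ≠ l): ∫sin²(jπx/a) dx = a/2, ∫sin(jπx/a)·sin(lπx/a) dx = 0; diagonal moments ∫x·sin²(jπx/a) dx = a²/4, ∫x²·sin²(jπx/a) dx = a³·(1/6 − 1/(4j²π²)); cross terms ∫x·sin(jπx/a)·sin(lπx/a) dx = 0 for j + l even and −4jla²/(π²(j² − l²)²) for j + l odd, ∫x²·sin(jπx/a)·sin(lπx/a) dx = (−1)^(j+l)·4jla³/(π²(j² − l²)²); higher powers the same way via product-to-sum and parts.
Normalization: ∫|ψ|² dx = 19.985.
⟨x⟩ = 3.0864 and ⟨x²⟩ = 11.536.
(Δx)² = 11.536 − (3.0864)² = 2.0096.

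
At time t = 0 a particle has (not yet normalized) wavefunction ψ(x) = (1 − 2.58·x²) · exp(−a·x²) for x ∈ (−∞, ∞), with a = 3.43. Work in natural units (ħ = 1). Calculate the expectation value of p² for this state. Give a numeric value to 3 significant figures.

p² ψ = −ħ² d²ψ/dx²; ⟨p²⟩ = −ħ² ∫ ψ*·ψ'' dx / ∫|ψ|² dx.
Expand each integrand as polynomial × e^(−2ax²) and use ∫x^(2j)·e^(−2ax²) dx = (2j−1)!!/(4a)^j · √(π/(2a)), odd powers → 0; here √(π/(2a)) = 0.67673. Differentiate with the product rule, d/dx e^(−ax²) = −2ax·e^(−ax²).
State is unnormalized: ∫|ψ|² dx = 0.49400, and ∫ψ*·(−ħ² ψ'') dx = 3.7687, so ⟨p²⟩ = 3.7687 / 0.49400.
⟨p²⟩ = 7.6289.

7.63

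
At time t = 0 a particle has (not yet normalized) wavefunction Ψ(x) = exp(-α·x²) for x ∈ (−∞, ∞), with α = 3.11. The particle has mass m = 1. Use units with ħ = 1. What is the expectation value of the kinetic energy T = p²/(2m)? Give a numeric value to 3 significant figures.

T = −(ħ²/2m) d²/dx², so ⟨T⟩ = −(ħ²/2m) ∫ Ψ*·Ψ'' dx / ∫|Ψ|² dx; with m = 1.
Gaussian moments: ∫x^(2j)·e^(−2αx²) dx = (2j−1)!!/(4α)^j · √(π/(2α)), odd powers integrate to 0; here √(π/(2α)) = 0.71069. Derivatives: d/dx e^(−αx²) = −2αx·e^(−αx²), d²/dx² e^(−αx²) = (4α²x² − 2α)·e^(−αx²).
State is unnormalized: ∫|Ψ|² dx = 0.71069, and ∫Ψ*·(−ħ²/2m · Ψ'') dx = 1.1051, so ⟨T⟩ = 1.1051 / 0.71069.
⟨T⟩ = 1.5550.

1.56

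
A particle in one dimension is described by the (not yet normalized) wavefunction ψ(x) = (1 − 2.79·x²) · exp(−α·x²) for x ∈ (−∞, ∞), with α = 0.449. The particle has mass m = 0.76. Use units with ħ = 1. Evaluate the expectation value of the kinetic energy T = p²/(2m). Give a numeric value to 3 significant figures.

1.21

T = −(ħ²/2m) d²/dx², so ⟨T⟩ = −(ħ²/2m) ∫ ψ*·ψ'' dx / ∫|ψ|² dx; with m = 0.76.
Expand each integrand as polynomial × e^(−2αx²) and use ∫x^(2j)·e^(−2αx²) dx = (2j−1)!!/(4α)^j · √(π/(2α)), odd powers → 0; here √(π/(2α)) = 1.8704. Differentiate with the product rule, d/dx e^(−αx²) = −2αx·e^(−αx²).
State is unnormalized: ∫|ψ|² dx = 9.6003, and ∫ψ*·(−ħ²/2m · ψ'') dx = 11.602, so ⟨T⟩ = 11.602 / 9.6003.
⟨T⟩ = 1.2085.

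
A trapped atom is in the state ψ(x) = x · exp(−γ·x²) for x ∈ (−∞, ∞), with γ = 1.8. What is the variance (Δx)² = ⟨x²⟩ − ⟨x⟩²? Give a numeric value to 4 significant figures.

0.4167

Compute ⟨x⟩ and ⟨x²⟩ separately, then (Δx)² = ⟨x²⟩ − ⟨x⟩².
Expand each integrand as polynomial × e^(−2γx²) and use ∫x^(2j)·e^(−2γx²) dx = (2j−1)!!/(4γ)^j · √(π/(2γ)), odd powers → 0; here √(π/(2γ)) = 0.93417.
Normalization: ∫|ψ|² dx = 0.12975.
⟨x⟩ = 0.0000 and ⟨x²⟩ = 0.41667.
(Δx)² = 0.41667 − (0.0000)² = 0.41667.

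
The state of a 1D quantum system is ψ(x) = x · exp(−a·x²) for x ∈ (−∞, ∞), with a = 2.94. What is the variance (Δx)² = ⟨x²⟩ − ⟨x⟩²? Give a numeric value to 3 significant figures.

0.255

Compute ⟨x⟩ and ⟨x²⟩ separately, then (Δx)² = ⟨x²⟩ − ⟨x⟩².
Expand each integrand as polynomial × e^(−2ax²) and use ∫x^(2j)·e^(−2ax²) dx = (2j−1)!!/(4a)^j · √(π/(2a)), odd powers → 0; here √(π/(2a)) = 0.73095.
Normalization: ∫|ψ|² dx = 0.062155.
⟨x⟩ = 0.0000 and ⟨x²⟩ = 0.25510.
(Δx)² = 0.25510 − (0.0000)² = 0.25510.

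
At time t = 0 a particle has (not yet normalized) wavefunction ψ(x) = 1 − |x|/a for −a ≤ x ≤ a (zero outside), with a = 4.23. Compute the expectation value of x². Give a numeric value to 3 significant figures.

⟨x²⟩ = ∫ x²·|ψ|² dx / ∫|ψ|² dx (integrals over the domain).
ψ is even, so ∫ over [−a, a] = 2∫₀ᵃ with ψ = 1 − x/a there: ∫₀ᵃ (1 − x/a)² dx = a/3, ∫₀ᵃ x²(1 − x/a)² dx = a³/30, ∫₀ᵃ x⁴(1 − x/a)² dx = a⁵/105.
State is unnormalized: ∫|ψ|² dx = 2.8200, and ∫ψ*·x²·ψ dx = 5.0458, so ⟨x²⟩ = 5.0458 / 2.8200.
⟨x²⟩ = 1.7893.

1.79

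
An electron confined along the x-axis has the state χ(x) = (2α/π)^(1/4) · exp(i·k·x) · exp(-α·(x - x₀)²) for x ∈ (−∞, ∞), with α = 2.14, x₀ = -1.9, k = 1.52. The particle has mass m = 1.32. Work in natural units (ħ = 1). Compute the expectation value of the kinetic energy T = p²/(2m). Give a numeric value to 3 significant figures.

1.69

T = −(ħ²/2m) d²/dx², so ⟨T⟩ = −(ħ²/2m) ∫ χ*·χ'' dx; with m = 1.32.
Gaussian moments (u = x − x₀): ∫u^(2j)·e^(−2αu²) du = (2j−1)!!/(4α)^j · √(π/(2α)), odd powers integrate to 0; here √(π/(2α)) = 0.85675. Derivatives: χ′ = (ik − 2αu)·χ, χ″ = ((ik − 2αu)² − 2α)·χ; the odd-in-u pieces drop out.
⟨T⟩ = 1.6858.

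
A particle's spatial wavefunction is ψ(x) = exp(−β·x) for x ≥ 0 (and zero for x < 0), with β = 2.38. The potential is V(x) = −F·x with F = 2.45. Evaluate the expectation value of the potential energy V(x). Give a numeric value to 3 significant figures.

-0.515

⟨V⟩ = ∫ V(x)·|ψ|² dx / ∫|ψ|² dx.
Every integrand reduces to terms xʲ·e^(−2βx) on [0, ∞); use ∫₀^∞ xʲ·e^(−2βx) dx = j!/(2β)^(j+1).
State is unnormalized: ∫|ψ|² dx = 0.21008, and ∫ψ*·V(x)·ψ dx = -0.10813, so ⟨V⟩ = -0.10813 / 0.21008.
⟨V⟩ = -0.51471.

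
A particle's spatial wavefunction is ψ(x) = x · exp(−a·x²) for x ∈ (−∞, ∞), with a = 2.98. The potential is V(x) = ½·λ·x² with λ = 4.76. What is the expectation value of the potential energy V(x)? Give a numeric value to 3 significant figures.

0.599

⟨V⟩ = ∫ V(x)·|ψ|² dx / ∫|ψ|² dx.
Expand each integrand as polynomial × e^(−2ax²) and use ∫x^(2j)·e^(−2ax²) dx = (2j−1)!!/(4a)^j · √(π/(2a)), odd powers → 0; here √(π/(2a)) = 0.72603.
State is unnormalized: ∫|ψ|² dx = 0.060908, and ∫ψ*·V(x)·ψ dx = 0.036484, so ⟨V⟩ = 0.036484 / 0.060908.
⟨V⟩ = 0.59899.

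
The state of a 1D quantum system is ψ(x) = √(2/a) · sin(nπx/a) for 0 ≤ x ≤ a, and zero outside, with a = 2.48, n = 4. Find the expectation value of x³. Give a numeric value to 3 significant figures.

⟨x³⟩ = ∫ x³·|ψ|² dx (integrals over the domain).
With sin²θ = (1 − cos2θ)/2 on 0 ≤ x ≤ a: ∫sin²(nπx/a) dx = a/2, ∫x·sin²(nπx/a) dx = a²/4, ∫x²·sin²(nπx/a) dx = a³·(1/6 − 1/(4n²π²)); higher powers xᵏ the same way, integrating xᵏ·cos(2nπx/a) by parts.
⟨x³⟩ = 3.7408.

3.74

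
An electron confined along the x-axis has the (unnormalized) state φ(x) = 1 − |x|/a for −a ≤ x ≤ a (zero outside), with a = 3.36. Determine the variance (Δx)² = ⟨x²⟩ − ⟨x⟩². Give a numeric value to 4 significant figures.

1.129

Compute ⟨x⟩ and ⟨x²⟩ separately, then (Δx)² = ⟨x²⟩ − ⟨x⟩².
φ is even, so ∫ over [−a, a] = 2∫₀ᵃ with φ = 1 − x/a there: ∫₀ᵃ (1 − x/a)² dx = a/3, ∫₀ᵃ x²(1 − x/a)² dx = a³/30, ∫₀ᵃ x⁴(1 − x/a)² dx = a⁵/105.
Normalization: ∫|φ|² dx = 2.2400.
⟨x⟩ = 0.0000 and ⟨x²⟩ = 1.1290.
(Δx)² = 1.1290 − (0.0000)² = 1.1290.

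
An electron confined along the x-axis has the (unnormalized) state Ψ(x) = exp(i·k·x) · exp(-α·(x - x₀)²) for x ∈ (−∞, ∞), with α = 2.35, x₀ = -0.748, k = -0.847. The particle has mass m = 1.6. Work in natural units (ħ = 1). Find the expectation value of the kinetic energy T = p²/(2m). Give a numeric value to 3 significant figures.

0.959

T = −(ħ²/2m) d²/dx², so ⟨T⟩ = −(ħ²/2m) ∫ Ψ*·Ψ'' dx / ∫|Ψ|² dx; with m = 1.6.
Gaussian moments (u = x − x₀): ∫u^(2j)·e^(−2αu²) du = (2j−1)!!/(4α)^j · √(π/(2α)), odd powers integrate to 0; here √(π/(2α)) = 0.81757. Derivatives: Ψ′ = (ik − 2αu)·Ψ, Ψ″ = ((ik − 2αu)² − 2α)·Ψ; the odd-in-u pieces drop out.
State is unnormalized: ∫|Ψ|² dx = 0.81757, and ∫Ψ*·(−ħ²/2m · Ψ'') dx = 0.78370, so ⟨T⟩ = 0.78370 / 0.81757.
⟨T⟩ = 0.95857.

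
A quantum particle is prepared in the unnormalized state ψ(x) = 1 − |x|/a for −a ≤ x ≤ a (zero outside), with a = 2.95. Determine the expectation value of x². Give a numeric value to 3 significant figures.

⟨x²⟩ = ∫ x²·|ψ|² dx / ∫|ψ|² dx (integrals over the domain).
ψ is even, so ∫ over [−a, a] = 2∫₀ᵃ with ψ = 1 − x/a there: ∫₀ᵃ (1 − x/a)² dx = a/3, ∫₀ᵃ x²(1 − x/a)² dx = a³/30, ∫₀ᵃ x⁴(1 − x/a)² dx = a⁵/105.
State is unnormalized: ∫|ψ|² dx = 1.9667, and ∫ψ*·x²·ψ dx = 1.7115, so ⟨x²⟩ = 1.7115 / 1.9667.
⟨x²⟩ = 0.87025.

0.870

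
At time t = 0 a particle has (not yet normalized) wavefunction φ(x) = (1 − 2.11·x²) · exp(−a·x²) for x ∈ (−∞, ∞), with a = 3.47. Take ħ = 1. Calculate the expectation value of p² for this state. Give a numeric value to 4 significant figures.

p² φ = −ħ² d²φ/dx²; ⟨p²⟩ = −ħ² ∫ φ*·φ'' dx / ∫|φ|² dx.
Expand each integrand as polynomial × e^(−2ax²) and use ∫x^(2j)·e^(−2ax²) dx = (2j−1)!!/(4a)^j · √(π/(2a)), odd powers → 0; here √(π/(2a)) = 0.67281. Differentiate with the product rule, d/dx e^(−ax²) = −2ax·e^(−ax²).
State is unnormalized: ∫|φ|² dx = 0.51490, and ∫φ*·(−ħ² φ'') dx = 3.4222, so ⟨p²⟩ = 3.4222 / 0.51490.
⟨p²⟩ = 6.6462.

6.646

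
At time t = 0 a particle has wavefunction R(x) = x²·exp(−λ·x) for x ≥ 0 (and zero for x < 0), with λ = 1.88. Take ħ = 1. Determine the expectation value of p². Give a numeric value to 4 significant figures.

1.178

p² R = −ħ² d²R/dx²; ⟨p²⟩ = −ħ² ∫ R*·R'' dx / ∫|R|² dx.
Differentiate x²·exp(−λ·x) with the product rule; every integrand then reduces to terms xʲ·e^(−2λx) on [0, ∞), with ∫₀^∞ xʲ·e^(−2λx) dx = j!/(2λ)^(j+1).
State is unnormalized: ∫|R|² dx = 0.031935, and ∫R*·(−ħ² R'') dx = 0.037624, so ⟨p²⟩ = 0.037624 / 0.031935.
⟨p²⟩ = 1.1781.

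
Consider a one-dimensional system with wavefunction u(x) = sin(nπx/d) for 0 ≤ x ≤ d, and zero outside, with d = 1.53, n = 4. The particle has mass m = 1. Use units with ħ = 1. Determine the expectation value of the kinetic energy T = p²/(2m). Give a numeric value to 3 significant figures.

T = −(ħ²/2m) d²/dx², so ⟨T⟩ = −(ħ²/2m) ∫ u*·u'' dx / ∫|u|² dx; with m = 1.
d/dx sin(nπx/d) = (nπ/d)·cos(nπx/d) and d²/dx² sin(nπx/d) = −(nπ/d)²·sin(nπx/d); on 0 ≤ x ≤ d, ∫sin²(nπx/d) dx = d/2 and ∫sin(nπx/d)·cos(nπx/d) dx = 0.
State is unnormalized: ∫|u|² dx = 0.76500, and ∫u*·(−ħ²/2m · u'') dx = 25.803, so ⟨T⟩ = 25.803 / 0.76500.
⟨T⟩ = 33.729.

33.7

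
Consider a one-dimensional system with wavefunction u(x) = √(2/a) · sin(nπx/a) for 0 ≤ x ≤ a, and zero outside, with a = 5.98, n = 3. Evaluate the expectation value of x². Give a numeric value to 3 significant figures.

11.7

⟨x²⟩ = ∫ x²·|u|² dx (integrals over the domain).
With sin²θ = (1 − cos2θ)/2 on 0 ≤ x ≤ a: ∫sin²(nπx/a) dx = a/2, ∫x·sin²(nπx/a) dx = a²/4, ∫x²·sin²(nπx/a) dx = a³·(1/6 − 1/(4n²π²)); higher powers xᵏ the same way, integrating xᵏ·cos(2nπx/a) by parts.
⟨x²⟩ = 11.719.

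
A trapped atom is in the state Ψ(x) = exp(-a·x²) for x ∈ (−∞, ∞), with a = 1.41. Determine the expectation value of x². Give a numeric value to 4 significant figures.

⟨x²⟩ = ∫ x²·|Ψ|² dx / ∫|Ψ|² dx (integrals over the domain).
Gaussian moments: ∫x^(2j)·e^(−2ax²) dx = (2j−1)!!/(4a)^j · √(π/(2a)), odd powers integrate to 0; here √(π/(2a)) = 1.0555.
State is unnormalized: ∫|Ψ|² dx = 1.0555, and ∫Ψ*·x²·Ψ dx = 0.18714, so ⟨x²⟩ = 0.18714 / 1.0555.
⟨x²⟩ = 0.17730.

0.1773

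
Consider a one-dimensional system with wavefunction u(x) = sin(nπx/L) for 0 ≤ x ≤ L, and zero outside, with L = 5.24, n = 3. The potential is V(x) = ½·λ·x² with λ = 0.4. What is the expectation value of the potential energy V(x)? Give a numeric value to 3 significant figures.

1.80

⟨V⟩ = ∫ V(x)·|u|² dx / ∫|u|² dx.
With sin²θ = (1 − cos2θ)/2 on 0 ≤ x ≤ L: ∫sin²(nπx/L) dx = L/2, ∫x·sin²(nπx/L) dx = L²/4, ∫x²·sin²(nπx/L) dx = L³·(1/6 − 1/(4n²π²)); higher powers xᵏ the same way, integrating xᵏ·cos(2nπx/L) by parts.
State is unnormalized: ∫|u|² dx = 2.6200, and ∫u*·V(x)·u dx = 4.7149, so ⟨V⟩ = 4.7149 / 2.6200.
⟨V⟩ = 1.7996.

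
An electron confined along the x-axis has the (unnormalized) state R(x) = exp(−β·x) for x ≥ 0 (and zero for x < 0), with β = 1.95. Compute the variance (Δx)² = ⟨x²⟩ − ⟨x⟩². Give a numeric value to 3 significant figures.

Compute ⟨x⟩ and ⟨x²⟩ separately, then (Δx)² = ⟨x²⟩ − ⟨x⟩².
Every integrand reduces to terms xʲ·e^(−2βx) on [0, ∞); use ∫₀^∞ xʲ·e^(−2βx) dx = j!/(2β)^(j+1).
Normalization: ∫|R|² dx = 0.25641.
⟨x⟩ = 0.25641 and ⟨x²⟩ = 0.13149.
(Δx)² = 0.13149 − (0.25641)² = 0.065746.

0.0657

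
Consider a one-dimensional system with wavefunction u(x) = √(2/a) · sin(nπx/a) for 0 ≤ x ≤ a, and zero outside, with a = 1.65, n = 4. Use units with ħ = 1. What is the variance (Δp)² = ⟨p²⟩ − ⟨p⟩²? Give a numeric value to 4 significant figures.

Compute ⟨p⟩ and ⟨p²⟩ separately; (Δp)² = ⟨p²⟩ − ⟨p⟩².
d/dx sin(nπx/a) = (nπ/a)·cos(nπx/a) and d²/dx² sin(nπx/a) = −(nπ/a)²·sin(nπx/a); on 0 ≤ x ≤ a, ∫sin²(nπx/a) dx = a/2 and ∫sin(nπx/a)·cos(nπx/a) dx = 0.
⟨p⟩ = 0.0000 and ⟨p²⟩ = 58.003.
(Δp)² = 58.003 − (0.0000)² = 58.003.

58.00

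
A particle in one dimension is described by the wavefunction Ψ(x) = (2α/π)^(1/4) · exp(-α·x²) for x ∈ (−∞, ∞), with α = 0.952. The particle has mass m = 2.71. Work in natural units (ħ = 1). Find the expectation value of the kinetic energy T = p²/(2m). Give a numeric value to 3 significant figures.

0.176

T = −(ħ²/2m) d²/dx², so ⟨T⟩ = −(ħ²/2m) ∫ Ψ*·Ψ'' dx; with m = 2.71.
Gaussian moments: ∫x^(2j)·e^(−2αx²) dx = (2j−1)!!/(4α)^j · √(π/(2α)), odd powers integrate to 0; here √(π/(2α)) = 1.2845. Derivatives: d/dx e^(−αx²) = −2αx·e^(−αx²), d²/dx² e^(−αx²) = (4α²x² − 2α)·e^(−αx²).
⟨T⟩ = 0.17565.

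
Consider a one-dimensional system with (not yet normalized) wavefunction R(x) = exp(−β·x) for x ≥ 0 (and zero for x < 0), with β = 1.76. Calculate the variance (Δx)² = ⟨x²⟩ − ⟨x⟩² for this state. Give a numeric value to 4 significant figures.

Compute ⟨x⟩ and ⟨x²⟩ separately, then (Δx)² = ⟨x²⟩ − ⟨x⟩².
Every integrand reduces to terms xʲ·e^(−2βx) on [0, ∞); use ∫₀^∞ xʲ·e^(−2βx) dx = j!/(2β)^(j+1).
Normalization: ∫|R|² dx = 0.28409.
⟨x⟩ = 0.28409 and ⟨x²⟩ = 0.16142.
(Δx)² = 0.16142 − (0.28409)² = 0.080708.

0.08071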